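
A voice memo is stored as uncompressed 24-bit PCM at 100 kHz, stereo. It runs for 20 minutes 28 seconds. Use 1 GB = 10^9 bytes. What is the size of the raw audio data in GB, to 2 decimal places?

0.74 GB

Duration = 20 minutes 28 seconds = 1,228 s.
Bytes = 100,000 samples/s × 1,228 s × 3 bytes/sample × 2 ch = 736,800,000 bytes.
736,800,000 / 1,000,000,000 = 0.74 GB.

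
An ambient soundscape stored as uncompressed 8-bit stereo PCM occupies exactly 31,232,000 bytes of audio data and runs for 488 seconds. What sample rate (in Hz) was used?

Bytes = sample_rate × seconds × bytes_per_sample × channels.
sample_rate = 31,232,000 / (488 × 1 × 2) = 31,232,000 / 976 = 32,000 Hz.

32,000 Hz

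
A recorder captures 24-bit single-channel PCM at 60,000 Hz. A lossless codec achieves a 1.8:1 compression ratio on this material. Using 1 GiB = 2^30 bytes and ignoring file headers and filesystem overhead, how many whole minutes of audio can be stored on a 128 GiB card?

Uncompressed byte rate = 60,000 × 3 × 1 = 180,000 bytes/s.
After 1.8:1 compression, effective rate ≈ 100000 bytes/s.
Capacity = 128 × 1,073,741,824 = 137,438,953,472 bytes.
137,438,953,472 / effective rate ≈ 1374389.53 s → 22,906 minutes.

22,906 minutes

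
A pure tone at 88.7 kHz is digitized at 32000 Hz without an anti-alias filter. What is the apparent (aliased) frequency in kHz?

Nyquist = 32,000/2 = 16,000 Hz; 88,700 Hz exceeds it.
Alias = |88,700 − 3×32,000| = |88,700 − 96,000| = 7,300 Hz = 7.3 kHz.

7.3 kHz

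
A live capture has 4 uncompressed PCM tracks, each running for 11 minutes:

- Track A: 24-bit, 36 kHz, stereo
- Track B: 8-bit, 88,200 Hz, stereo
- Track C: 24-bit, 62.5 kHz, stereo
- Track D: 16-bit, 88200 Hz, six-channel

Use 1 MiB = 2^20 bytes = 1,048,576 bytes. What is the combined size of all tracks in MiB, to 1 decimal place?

1149.2 MiB

11 minutes = 660 s.
Track A: 36,000 × 660 × 3 × 2 = 142,560,000 bytes.
Track B: 88,200 × 660 × 1 × 2 = 116,424,000 bytes.
Track C: 62,500 × 660 × 3 × 2 = 247,500,000 bytes.
Track D: 88,200 × 660 × 2 × 6 = 698,544,000 bytes.
Total = 1,205,028,000 bytes = 1149.2 MiB.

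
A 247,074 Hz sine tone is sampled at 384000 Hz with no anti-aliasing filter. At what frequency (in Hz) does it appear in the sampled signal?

Nyquist = 384,000/2 = 192,000 Hz; 247,074 Hz exceeds it.
Alias = |247,074 − 1×384,000| = |247,074 − 384,000| = 136,926 Hz.

136,926 Hz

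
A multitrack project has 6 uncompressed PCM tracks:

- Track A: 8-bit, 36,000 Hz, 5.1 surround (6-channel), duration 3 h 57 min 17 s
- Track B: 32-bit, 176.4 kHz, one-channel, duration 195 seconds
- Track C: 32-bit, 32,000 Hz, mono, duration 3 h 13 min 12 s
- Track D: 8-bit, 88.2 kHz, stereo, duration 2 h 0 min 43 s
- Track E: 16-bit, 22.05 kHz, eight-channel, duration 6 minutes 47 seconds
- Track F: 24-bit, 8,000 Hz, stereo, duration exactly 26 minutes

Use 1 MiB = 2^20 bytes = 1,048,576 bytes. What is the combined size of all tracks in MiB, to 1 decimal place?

5905.8 MiB

Track A: 3 h 57 min 17 s = 14,237 s; 36,000 × 14,237 × 1 × 6 = 3,075,192,000 bytes.
Track B: 176,400 × 195 × 4 × 1 = 137,592,000 bytes.
Track C: 3 h 13 min 12 s = 11,592 s; 32,000 × 11,592 × 4 × 1 = 1,483,776,000 bytes.
Track D: 2 h 0 min 43 s = 7,243 s; 88,200 × 7,243 × 1 × 2 = 1,277,665,200 bytes.
Track E: 6 minutes 47 seconds = 407 s; 22,050 × 407 × 2 × 8 = 143,589,600 bytes.
Track F: exactly 26 minutes = 1,560 s; 8,000 × 1,560 × 3 × 2 = 74,880,000 bytes.
Total = 6,192,694,800 bytes = 5905.8 MiB.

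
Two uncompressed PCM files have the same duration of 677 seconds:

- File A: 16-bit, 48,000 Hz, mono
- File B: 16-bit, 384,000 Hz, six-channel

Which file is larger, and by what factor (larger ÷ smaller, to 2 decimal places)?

File A: 48,000 × 2 × 1 = 96,000 bytes/s.
File B: 384,000 × 2 × 6 = 4,608,000 bytes/s.
File B is larger; ratio = 3,119,616,000 / 64,992,000 = 48.00.

File B, by a factor of 48.00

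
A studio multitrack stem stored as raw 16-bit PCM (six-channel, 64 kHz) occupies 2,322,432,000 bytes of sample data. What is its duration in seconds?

Byte rate = 64,000 × 2 × 6 = 768,000 bytes/s.
Duration = 2,322,432,000 / 768,000 = 3,024 s.

3,024 seconds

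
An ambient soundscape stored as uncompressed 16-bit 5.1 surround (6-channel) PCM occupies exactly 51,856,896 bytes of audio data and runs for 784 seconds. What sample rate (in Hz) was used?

Bytes = sample_rate × seconds × bytes_per_sample × channels.
sample_rate = 51,856,896 / (784 × 2 × 6) = 51,856,896 / 9,408 = 5,512 Hz.

5,512 Hz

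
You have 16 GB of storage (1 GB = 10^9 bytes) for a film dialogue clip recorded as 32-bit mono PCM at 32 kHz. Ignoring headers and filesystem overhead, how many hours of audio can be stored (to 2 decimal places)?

Uncompressed byte rate = 32,000 × 4 × 1 = 128,000 bytes/s.
Capacity = 16 × 1,000,000,000 = 16,000,000,000 bytes.
16,000,000,000 / 128,000 ≈ 125000 s → 34.72 hours.

34.72 hours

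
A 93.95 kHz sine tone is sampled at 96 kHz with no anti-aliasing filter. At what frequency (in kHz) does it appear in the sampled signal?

2.05 kHz

Nyquist = 96,000/2 = 48,000 Hz; 93,950 Hz exceeds it.
Alias = |93,950 − 1×96,000| = |93,950 − 96,000| = 2,050 Hz = 2.05 kHz.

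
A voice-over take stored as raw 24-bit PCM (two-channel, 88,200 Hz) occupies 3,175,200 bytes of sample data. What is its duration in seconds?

Byte rate = 88,200 × 3 × 2 = 529,200 bytes/s.
Duration = 3,175,200 / 529,200 = 6 s.

6 seconds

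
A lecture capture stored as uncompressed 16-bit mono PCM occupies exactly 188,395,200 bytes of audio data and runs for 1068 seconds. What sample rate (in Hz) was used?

88,200 Hz

Bytes = sample_rate × seconds × bytes_per_sample × channels.
sample_rate = 188,395,200 / (1,068 × 2 × 1) = 188,395,200 / 2,136 = 88,200 Hz.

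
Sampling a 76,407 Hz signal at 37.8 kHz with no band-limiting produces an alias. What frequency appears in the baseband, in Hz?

807 Hz

Nyquist = 37,800/2 = 18,900 Hz; 76,407 Hz exceeds it.
Alias = |76,407 − 2×37,800| = |76,407 − 75,600| = 807 Hz.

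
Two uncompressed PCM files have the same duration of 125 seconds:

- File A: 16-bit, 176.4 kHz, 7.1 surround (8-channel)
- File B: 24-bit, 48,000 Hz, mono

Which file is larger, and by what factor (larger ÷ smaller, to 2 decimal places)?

File A: 176,400 × 2 × 8 = 2,822,400 bytes/s.
File B: 48,000 × 3 × 1 = 144,000 bytes/s.
File A is larger; ratio = 352,800,000 / 18,000,000 = 19.60.

File A, by a factor of 19.60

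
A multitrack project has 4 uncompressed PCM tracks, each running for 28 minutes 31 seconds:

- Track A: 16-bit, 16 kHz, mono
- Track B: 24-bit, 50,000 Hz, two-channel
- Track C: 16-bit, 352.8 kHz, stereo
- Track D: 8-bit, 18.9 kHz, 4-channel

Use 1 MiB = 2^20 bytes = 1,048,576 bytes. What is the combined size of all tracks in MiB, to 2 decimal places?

2967.80 MiB

28 minutes 31 seconds = 1,711 s.
Track A: 16,000 × 1,711 × 2 × 1 = 54,752,000 bytes.
Track B: 50,000 × 1,711 × 3 × 2 = 513,300,000 bytes.
Track C: 352,800 × 1,711 × 2 × 2 = 2,414,563,200 bytes.
Track D: 18,900 × 1,711 × 1 × 4 = 129,351,600 bytes.
Total = 3,111,966,800 bytes = 2967.80 MiB.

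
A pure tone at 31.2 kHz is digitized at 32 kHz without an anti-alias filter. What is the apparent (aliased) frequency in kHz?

0.8 kHz

Nyquist = 32,000/2 = 16,000 Hz; 31,200 Hz exceeds it.
Alias = |31,200 − 1×32,000| = |31,200 − 32,000| = 800 Hz = 0.8 kHz.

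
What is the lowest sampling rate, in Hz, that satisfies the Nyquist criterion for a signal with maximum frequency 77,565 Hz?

Minimum sample rate = 2 × 77,565 Hz = 155,130 Hz.

155,130 Hz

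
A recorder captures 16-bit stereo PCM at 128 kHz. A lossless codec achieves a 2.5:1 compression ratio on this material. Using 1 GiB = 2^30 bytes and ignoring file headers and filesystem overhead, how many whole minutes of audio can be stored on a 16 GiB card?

Uncompressed byte rate = 128,000 × 2 × 2 = 512,000 bytes/s.
After 2.5:1 compression, effective rate ≈ 204800 bytes/s.
Capacity = 16 × 1,073,741,824 = 17,179,869,184 bytes.
17,179,869,184 / effective rate ≈ 83886.08 s → 1,398 minutes.

1,398 minutes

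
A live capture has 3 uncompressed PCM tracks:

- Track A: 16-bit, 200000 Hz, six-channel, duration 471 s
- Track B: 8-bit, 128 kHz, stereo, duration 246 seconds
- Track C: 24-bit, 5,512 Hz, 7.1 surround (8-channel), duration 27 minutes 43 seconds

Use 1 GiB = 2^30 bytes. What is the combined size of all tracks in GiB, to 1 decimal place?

Track A: 200,000 × 471 × 2 × 6 = 1,130,400,000 bytes.
Track B: 128,000 × 246 × 1 × 2 = 62,976,000 bytes.
Track C: 27 minutes 43 seconds = 1,663 s; 5,512 × 1,663 × 3 × 8 = 219,994,944 bytes.
Total = 1,413,370,944 bytes = 1.3 GiB.

1.3 GiB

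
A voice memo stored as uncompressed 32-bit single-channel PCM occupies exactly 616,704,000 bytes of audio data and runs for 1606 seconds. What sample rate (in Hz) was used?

Bytes = sample_rate × seconds × bytes_per_sample × channels.
sample_rate = 616,704,000 / (1,606 × 4 × 1) = 616,704,000 / 6,424 = 96,000 Hz.

96,000 Hz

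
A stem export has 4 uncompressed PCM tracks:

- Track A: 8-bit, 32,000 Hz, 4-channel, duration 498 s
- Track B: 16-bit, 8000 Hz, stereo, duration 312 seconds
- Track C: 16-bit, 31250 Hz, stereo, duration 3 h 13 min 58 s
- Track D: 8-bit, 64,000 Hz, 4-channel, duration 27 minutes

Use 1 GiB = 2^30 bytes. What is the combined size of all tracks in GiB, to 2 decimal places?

1.81 GiB

Track A: 32,000 × 498 × 1 × 4 = 63,744,000 bytes.
Track B: 8,000 × 312 × 2 × 2 = 9,984,000 bytes.
Track C: 3 h 13 min 58 s = 11,638 s; 31,250 × 11,638 × 2 × 2 = 1,454,750,000 bytes.
Track D: 27 minutes = 1,620 s; 64,000 × 1,620 × 1 × 4 = 414,720,000 bytes.
Total = 1,943,198,000 bytes = 1.81 GiB.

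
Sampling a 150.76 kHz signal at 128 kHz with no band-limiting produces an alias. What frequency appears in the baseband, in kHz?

Nyquist = 128,000/2 = 64,000 Hz; 150,760 Hz exceeds it.
Alias = |150,760 − 1×128,000| = |150,760 − 128,000| = 22,760 Hz = 22.76 kHz.

22.76 kHz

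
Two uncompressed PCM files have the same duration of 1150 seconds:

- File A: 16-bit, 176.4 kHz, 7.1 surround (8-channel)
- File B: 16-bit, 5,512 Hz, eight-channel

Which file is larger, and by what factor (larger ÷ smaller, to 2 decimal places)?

File A, by a factor of 32.00

File A: 176,400 × 2 × 8 = 2,822,400 bytes/s.
File B: 5,512 × 2 × 8 = 88,192 bytes/s.
File A is larger; ratio = 3,245,760,000 / 101,420,800 = 32.00.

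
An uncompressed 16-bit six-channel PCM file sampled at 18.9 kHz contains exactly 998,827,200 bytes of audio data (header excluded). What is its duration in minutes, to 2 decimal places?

73.40 minutes

Byte rate = 18,900 × 2 × 6 = 226,800 bytes/s.
Duration = 998,827,200 / 226,800 = 4,404 s.
4,404 s / 60 = 73.40 minutes.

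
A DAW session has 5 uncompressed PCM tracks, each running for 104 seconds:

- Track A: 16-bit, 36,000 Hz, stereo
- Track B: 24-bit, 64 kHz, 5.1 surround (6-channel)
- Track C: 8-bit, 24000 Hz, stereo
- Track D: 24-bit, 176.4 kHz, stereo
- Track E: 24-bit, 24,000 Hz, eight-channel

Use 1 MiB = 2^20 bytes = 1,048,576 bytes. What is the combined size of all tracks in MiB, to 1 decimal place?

295.4 MiB

Track A: 36,000 × 104 × 2 × 2 = 14,976,000 bytes.
Track B: 64,000 × 104 × 3 × 6 = 119,808,000 bytes.
Track C: 24,000 × 104 × 1 × 2 = 4,992,000 bytes.
Track D: 176,400 × 104 × 3 × 2 = 110,073,600 bytes.
Track E: 24,000 × 104 × 3 × 8 = 59,904,000 bytes.
Total = 309,753,600 bytes = 295.4 MiB.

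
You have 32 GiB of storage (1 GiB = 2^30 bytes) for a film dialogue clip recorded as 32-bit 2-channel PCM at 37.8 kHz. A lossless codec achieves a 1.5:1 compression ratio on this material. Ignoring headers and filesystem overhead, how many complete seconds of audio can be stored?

170,435 seconds

Uncompressed byte rate = 37,800 × 4 × 2 = 302,400 bytes/s.
After 1.5:1 compression, effective rate ≈ 201600 bytes/s.
Capacity = 32 × 1,073,741,824 = 34,359,738,368 bytes.
34,359,738,368 / effective rate ≈ 170435.21 s → 170,435 seconds.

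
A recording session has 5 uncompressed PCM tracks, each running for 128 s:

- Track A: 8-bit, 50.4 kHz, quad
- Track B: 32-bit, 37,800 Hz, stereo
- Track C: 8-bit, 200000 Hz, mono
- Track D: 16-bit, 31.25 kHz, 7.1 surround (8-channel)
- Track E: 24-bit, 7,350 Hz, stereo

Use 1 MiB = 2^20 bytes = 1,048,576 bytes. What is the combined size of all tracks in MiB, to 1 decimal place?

152.4 MiB

Track A: 50,400 × 128 × 1 × 4 = 25,804,800 bytes.
Track B: 37,800 × 128 × 4 × 2 = 38,707,200 bytes.
Track C: 200,000 × 128 × 1 × 1 = 25,600,000 bytes.
Track D: 31,250 × 128 × 2 × 8 = 64,000,000 bytes.
Track E: 7,350 × 128 × 3 × 2 = 5,644,800 bytes.
Total = 159,756,800 bytes = 152.4 MiB.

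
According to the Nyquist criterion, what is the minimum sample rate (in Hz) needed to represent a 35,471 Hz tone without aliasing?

70,942 Hz

Minimum sample rate = 2 × 35,471 Hz = 70,942 Hz.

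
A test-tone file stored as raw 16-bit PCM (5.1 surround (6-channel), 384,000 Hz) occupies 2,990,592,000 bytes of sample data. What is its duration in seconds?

649 seconds

Byte rate = 384,000 × 2 × 6 = 4,608,000 bytes/s.
Duration = 2,990,592,000 / 4,608,000 = 649 s.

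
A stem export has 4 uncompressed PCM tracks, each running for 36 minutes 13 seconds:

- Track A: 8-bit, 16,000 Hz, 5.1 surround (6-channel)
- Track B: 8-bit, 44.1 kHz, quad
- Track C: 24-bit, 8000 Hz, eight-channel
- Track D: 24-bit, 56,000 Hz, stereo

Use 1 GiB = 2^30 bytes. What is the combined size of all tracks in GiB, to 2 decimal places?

1.62 GiB

36 minutes 13 seconds = 2,173 s.
Track A: 16,000 × 2,173 × 1 × 6 = 208,608,000 bytes.
Track B: 44,100 × 2,173 × 1 × 4 = 383,317,200 bytes.
Track C: 8,000 × 2,173 × 3 × 8 = 417,216,000 bytes.
Track D: 56,000 × 2,173 × 3 × 2 = 730,128,000 bytes.
Total = 1,739,269,200 bytes = 1.62 GiB.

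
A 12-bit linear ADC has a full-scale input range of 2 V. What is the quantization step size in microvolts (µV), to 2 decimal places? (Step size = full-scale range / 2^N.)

488.28 µV

2 V / 2^12 = 2 / 4,096 V = 488.28 µV.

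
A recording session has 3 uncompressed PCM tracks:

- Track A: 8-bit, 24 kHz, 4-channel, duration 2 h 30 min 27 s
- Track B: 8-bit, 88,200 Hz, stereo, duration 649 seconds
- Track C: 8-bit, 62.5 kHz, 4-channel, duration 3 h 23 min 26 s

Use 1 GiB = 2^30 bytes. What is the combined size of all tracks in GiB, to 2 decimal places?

3.76 GiB

Track A: 2 h 30 min 27 s = 9,027 s; 24,000 × 9,027 × 1 × 4 = 866,592,000 bytes.
Track B: 88,200 × 649 × 1 × 2 = 114,483,600 bytes.
Track C: 3 h 23 min 26 s = 12,206 s; 62,500 × 12,206 × 1 × 4 = 3,051,500,000 bytes.
Total = 4,032,575,600 bytes = 3.76 GiB.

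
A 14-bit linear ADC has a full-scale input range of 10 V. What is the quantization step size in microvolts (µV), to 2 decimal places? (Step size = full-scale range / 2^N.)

610.35 µV

10 V / 2^14 = 10 / 16,384 V = 610.35 µV.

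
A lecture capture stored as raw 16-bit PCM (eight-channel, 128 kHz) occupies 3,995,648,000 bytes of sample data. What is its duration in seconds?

1,951 seconds

Byte rate = 128,000 × 2 × 8 = 2,048,000 bytes/s.
Duration = 3,995,648,000 / 2,048,000 = 1,951 s.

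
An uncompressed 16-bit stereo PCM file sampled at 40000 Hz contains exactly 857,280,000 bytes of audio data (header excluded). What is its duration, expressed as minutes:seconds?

Byte rate = 40,000 × 2 × 2 = 160,000 bytes/s.
Duration = 857,280,000 / 160,000 = 5,358 s.
5,358 s = 89:18.

89:18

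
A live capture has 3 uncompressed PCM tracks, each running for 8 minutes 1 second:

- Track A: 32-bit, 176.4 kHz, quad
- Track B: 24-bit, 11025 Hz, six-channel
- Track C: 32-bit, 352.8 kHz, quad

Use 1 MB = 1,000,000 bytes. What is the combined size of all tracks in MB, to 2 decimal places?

4168.18 MB

8 minutes 1 second = 481 s.
Track A: 176,400 × 481 × 4 × 4 = 1,357,574,400 bytes.
Track B: 11,025 × 481 × 3 × 6 = 95,454,450 bytes.
Track C: 352,800 × 481 × 4 × 4 = 2,715,148,800 bytes.
Total = 4,168,177,650 bytes = 4168.18 MB.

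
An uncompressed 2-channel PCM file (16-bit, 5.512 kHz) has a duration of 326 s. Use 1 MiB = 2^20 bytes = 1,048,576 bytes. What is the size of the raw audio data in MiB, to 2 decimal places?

6.85 MiB

Bytes = 5,512 samples/s × 326 s × 2 bytes/sample × 2 ch = 7,187,648 bytes.
7,187,648 / 1,048,576 = 6.85 MiB.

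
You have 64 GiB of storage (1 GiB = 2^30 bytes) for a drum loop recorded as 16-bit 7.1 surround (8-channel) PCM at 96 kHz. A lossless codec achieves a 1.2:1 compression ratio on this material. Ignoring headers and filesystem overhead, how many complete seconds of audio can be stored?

Uncompressed byte rate = 96,000 × 2 × 8 = 1,536,000 bytes/s.
After 1.2:1 compression, effective rate ≈ 1280000 bytes/s.
Capacity = 64 × 1,073,741,824 = 68,719,476,736 bytes.
68,719,476,736 / effective rate ≈ 53687.09 s → 53,687 seconds.

53,687 seconds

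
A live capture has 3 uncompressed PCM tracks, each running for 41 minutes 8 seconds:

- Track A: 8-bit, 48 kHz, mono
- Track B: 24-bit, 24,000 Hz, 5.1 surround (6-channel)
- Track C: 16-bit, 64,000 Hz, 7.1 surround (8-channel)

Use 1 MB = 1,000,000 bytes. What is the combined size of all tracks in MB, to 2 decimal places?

3711.87 MB

41 minutes 8 seconds = 2,468 s.
Track A: 48,000 × 2,468 × 1 × 1 = 118,464,000 bytes.
Track B: 24,000 × 2,468 × 3 × 6 = 1,066,176,000 bytes.
Track C: 64,000 × 2,468 × 2 × 8 = 2,527,232,000 bytes.
Total = 3,711,872,000 bytes = 3711.87 MB.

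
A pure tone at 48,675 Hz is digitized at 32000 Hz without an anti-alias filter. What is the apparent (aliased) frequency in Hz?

15,325 Hz

Nyquist = 32,000/2 = 16,000 Hz; 48,675 Hz exceeds it.
Alias = |48,675 − 2×32,000| = |48,675 − 64,000| = 15,325 Hz.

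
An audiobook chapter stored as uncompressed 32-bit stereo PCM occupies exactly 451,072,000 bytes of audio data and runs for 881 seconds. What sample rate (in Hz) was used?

Bytes = sample_rate × seconds × bytes_per_sample × channels.
sample_rate = 451,072,000 / (881 × 4 × 2) = 451,072,000 / 7,048 = 64,000 Hz.

64,000 Hz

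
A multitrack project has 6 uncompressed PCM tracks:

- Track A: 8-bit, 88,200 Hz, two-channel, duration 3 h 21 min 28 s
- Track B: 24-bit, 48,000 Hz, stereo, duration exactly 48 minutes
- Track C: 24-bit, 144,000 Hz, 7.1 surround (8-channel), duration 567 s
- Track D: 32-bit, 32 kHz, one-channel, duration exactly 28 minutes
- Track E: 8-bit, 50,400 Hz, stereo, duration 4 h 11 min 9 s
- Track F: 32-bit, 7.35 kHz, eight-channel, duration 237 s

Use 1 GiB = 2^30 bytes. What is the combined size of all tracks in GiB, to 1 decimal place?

6.3 GiB

Track A: 3 h 21 min 28 s = 12,088 s; 88,200 × 12,088 × 1 × 2 = 2,132,323,200 bytes.
Track B: exactly 48 minutes = 2,880 s; 48,000 × 2,880 × 3 × 2 = 829,440,000 bytes.
Track C: 144,000 × 567 × 3 × 8 = 1,959,552,000 bytes.
Track D: exactly 28 minutes = 1,680 s; 32,000 × 1,680 × 4 × 1 = 215,040,000 bytes.
Track E: 4 h 11 min 9 s = 15,069 s; 50,400 × 15,069 × 1 × 2 = 1,518,955,200 bytes.
Track F: 7,350 × 237 × 4 × 8 = 55,742,400 bytes.
Total = 6,711,052,800 bytes = 6.3 GiB.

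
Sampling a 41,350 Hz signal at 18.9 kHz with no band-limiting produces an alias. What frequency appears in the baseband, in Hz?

3,550 Hz

Nyquist = 18,900/2 = 9,450 Hz; 41,350 Hz exceeds it.
Alias = |41,350 − 2×18,900| = |41,350 − 37,800| = 3,550 Hz.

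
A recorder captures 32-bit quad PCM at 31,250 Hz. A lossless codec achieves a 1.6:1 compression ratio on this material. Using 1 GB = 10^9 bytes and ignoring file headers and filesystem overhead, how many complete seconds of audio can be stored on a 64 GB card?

Uncompressed byte rate = 31,250 × 4 × 4 = 500,000 bytes/s.
After 1.6:1 compression, effective rate ≈ 312500 bytes/s.
Capacity = 64 × 1,000,000,000 = 64,000,000,000 bytes.
64,000,000,000 / effective rate ≈ 204800 s → 204,800 seconds.

204,800 seconds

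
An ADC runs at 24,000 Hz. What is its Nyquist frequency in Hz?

Nyquist frequency = sample rate / 2 = 24,000 / 2 = 12,000 Hz.

12,000 Hz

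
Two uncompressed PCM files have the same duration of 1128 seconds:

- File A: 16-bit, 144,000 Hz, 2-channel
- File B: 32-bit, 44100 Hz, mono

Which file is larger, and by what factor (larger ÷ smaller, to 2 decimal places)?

File A, by a factor of 3.27

File A: 144,000 × 2 × 2 = 576,000 bytes/s.
File B: 44,100 × 4 × 1 = 176,400 bytes/s.
File A is larger; ratio = 649,728,000 / 198,979,200 = 3.27.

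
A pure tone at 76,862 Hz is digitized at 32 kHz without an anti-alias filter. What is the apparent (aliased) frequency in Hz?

12,862 Hz

Nyquist = 32,000/2 = 16,000 Hz; 76,862 Hz exceeds it.
Alias = |76,862 − 2×32,000| = |76,862 − 64,000| = 12,862 Hz.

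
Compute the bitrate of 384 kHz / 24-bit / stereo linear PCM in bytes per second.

Bit rate = 384,000 × 24 × 2 = 18,432,000 bits/s.
18,432,000 / 8 = 2,304,000 bytes/s.

2,304,000 bytes/s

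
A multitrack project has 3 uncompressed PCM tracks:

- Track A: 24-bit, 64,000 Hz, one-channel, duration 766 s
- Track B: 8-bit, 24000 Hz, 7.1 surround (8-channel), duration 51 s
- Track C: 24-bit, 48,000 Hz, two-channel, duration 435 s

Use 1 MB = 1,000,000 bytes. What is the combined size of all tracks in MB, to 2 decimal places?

Track A: 64,000 × 766 × 3 × 1 = 147,072,000 bytes.
Track B: 24,000 × 51 × 1 × 8 = 9,792,000 bytes.
Track C: 48,000 × 435 × 3 × 2 = 125,280,000 bytes.
Total = 282,144,000 bytes = 282.14 MB.

282.14 MB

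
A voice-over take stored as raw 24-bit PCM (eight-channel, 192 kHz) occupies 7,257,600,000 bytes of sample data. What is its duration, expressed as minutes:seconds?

26:15

Byte rate = 192,000 × 3 × 8 = 4,608,000 bytes/s.
Duration = 7,257,600,000 / 4,608,000 = 1,575 s.
1,575 s = 26:15.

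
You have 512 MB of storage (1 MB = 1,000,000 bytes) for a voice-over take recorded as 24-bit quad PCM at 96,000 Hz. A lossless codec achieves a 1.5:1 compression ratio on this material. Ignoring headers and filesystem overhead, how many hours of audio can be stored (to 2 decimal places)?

0.19 hours

Uncompressed byte rate = 96,000 × 3 × 4 = 1,152,000 bytes/s.
After 1.5:1 compression, effective rate ≈ 768000 bytes/s.
Capacity = 512 × 1,000,000 = 512,000,000 bytes.
512,000,000 / effective rate ≈ 666.67 s → 0.19 hours.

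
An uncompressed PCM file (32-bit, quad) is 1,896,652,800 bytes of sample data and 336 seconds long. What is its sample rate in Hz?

Bytes = sample_rate × seconds × bytes_per_sample × channels.
sample_rate = 1,896,652,800 / (336 × 4 × 4) = 1,896,652,800 / 5,376 = 352,800 Hz.

352,800 Hz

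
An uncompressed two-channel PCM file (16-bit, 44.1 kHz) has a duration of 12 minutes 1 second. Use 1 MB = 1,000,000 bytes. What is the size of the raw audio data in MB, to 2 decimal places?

Duration = 12 minutes 1 second = 721 s.
Bytes = 44,100 samples/s × 721 s × 2 bytes/sample × 2 ch = 127,184,400 bytes.
127,184,400 / 1,000,000 = 127.18 MB.

127.18 MB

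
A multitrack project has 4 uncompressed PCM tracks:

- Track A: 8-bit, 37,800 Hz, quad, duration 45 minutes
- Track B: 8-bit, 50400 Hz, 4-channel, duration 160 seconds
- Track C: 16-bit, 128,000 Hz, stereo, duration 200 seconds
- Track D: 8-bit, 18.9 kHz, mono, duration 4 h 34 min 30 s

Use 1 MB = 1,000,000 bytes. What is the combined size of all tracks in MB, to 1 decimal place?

854.2 MB

Track A: 45 minutes = 2,700 s; 37,800 × 2,700 × 1 × 4 = 408,240,000 bytes.
Track B: 50,400 × 160 × 1 × 4 = 32,256,000 bytes.
Track C: 128,000 × 200 × 2 × 2 = 102,400,000 bytes.
Track D: 4 h 34 min 30 s = 16,470 s; 18,900 × 16,470 × 1 × 1 = 311,283,000 bytes.
Total = 854,179,000 bytes = 854.2 MB.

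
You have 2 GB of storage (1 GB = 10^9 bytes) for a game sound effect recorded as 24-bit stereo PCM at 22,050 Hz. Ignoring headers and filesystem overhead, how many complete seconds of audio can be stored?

15,117 seconds

Uncompressed byte rate = 22,050 × 3 × 2 = 132,300 bytes/s.
Capacity = 2 × 1,000,000,000 = 2,000,000,000 bytes.
2,000,000,000 / 132,300 ≈ 15117.16 s → 15,117 seconds.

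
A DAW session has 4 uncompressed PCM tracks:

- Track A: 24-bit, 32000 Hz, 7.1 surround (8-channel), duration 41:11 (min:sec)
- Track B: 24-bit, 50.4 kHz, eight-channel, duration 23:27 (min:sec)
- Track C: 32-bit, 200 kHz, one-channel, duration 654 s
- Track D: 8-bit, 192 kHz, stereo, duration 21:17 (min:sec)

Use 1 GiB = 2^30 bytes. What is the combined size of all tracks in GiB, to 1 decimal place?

Track A: 41:11 (min:sec) = 2,471 s; 32,000 × 2,471 × 3 × 8 = 1,897,728,000 bytes.
Track B: 23:27 (min:sec) = 1,407 s; 50,400 × 1,407 × 3 × 8 = 1,701,907,200 bytes.
Track C: 200,000 × 654 × 4 × 1 = 523,200,000 bytes.
Track D: 21:17 (min:sec) = 1,277 s; 192,000 × 1,277 × 1 × 2 = 490,368,000 bytes.
Total = 4,613,203,200 bytes = 4.3 GiB.

4.3 GiB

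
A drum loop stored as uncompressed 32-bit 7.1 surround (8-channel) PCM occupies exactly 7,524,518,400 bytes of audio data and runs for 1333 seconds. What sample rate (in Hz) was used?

Bytes = sample_rate × seconds × bytes_per_sample × channels.
sample_rate = 7,524,518,400 / (1,333 × 4 × 8) = 7,524,518,400 / 42,656 = 176,400 Hz.

176,400 Hz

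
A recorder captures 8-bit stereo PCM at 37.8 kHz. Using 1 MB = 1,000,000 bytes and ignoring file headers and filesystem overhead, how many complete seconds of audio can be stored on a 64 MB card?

Uncompressed byte rate = 37,800 × 1 × 2 = 75,600 bytes/s.
Capacity = 64 × 1,000,000 = 64,000,000 bytes.
64,000,000 / 75,600 ≈ 846.56 s → 846 seconds.

846 seconds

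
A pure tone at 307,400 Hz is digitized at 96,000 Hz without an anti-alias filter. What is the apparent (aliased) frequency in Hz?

19,400 Hz

Nyquist = 96,000/2 = 48,000 Hz; 307,400 Hz exceeds it.
Alias = |307,400 − 3×96,000| = |307,400 − 288,000| = 19,400 Hz.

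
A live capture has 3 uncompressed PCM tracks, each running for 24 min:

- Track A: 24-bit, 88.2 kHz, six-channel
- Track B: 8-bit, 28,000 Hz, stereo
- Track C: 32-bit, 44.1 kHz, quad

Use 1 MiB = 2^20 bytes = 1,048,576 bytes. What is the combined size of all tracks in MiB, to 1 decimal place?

3226.1 MiB

24 min = 1,440 s.
Track A: 88,200 × 1,440 × 3 × 6 = 2,286,144,000 bytes.
Track B: 28,000 × 1,440 × 1 × 2 = 80,640,000 bytes.
Track C: 44,100 × 1,440 × 4 × 4 = 1,016,064,000 bytes.
Total = 3,382,848,000 bytes = 3226.1 MiB.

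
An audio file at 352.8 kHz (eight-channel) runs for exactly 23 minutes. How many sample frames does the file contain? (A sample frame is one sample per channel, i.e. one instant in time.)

486,864,000 sample frames

exactly 23 minutes = 1,380 s.
352,800 samples/s × 1,380 s = 486,864,000 frames.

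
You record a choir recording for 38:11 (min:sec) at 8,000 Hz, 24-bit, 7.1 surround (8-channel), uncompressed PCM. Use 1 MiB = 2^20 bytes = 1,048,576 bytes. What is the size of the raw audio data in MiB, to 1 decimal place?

419.5 MiB

Duration = 38:11 (min:sec) = 2,291 s.
Bytes = 8,000 samples/s × 2,291 s × 3 bytes/sample × 8 ch = 439,872,000 bytes.
439,872,000 / 1,048,576 = 419.5 MiB.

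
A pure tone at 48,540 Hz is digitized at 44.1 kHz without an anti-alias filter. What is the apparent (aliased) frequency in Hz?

Nyquist = 44,100/2 = 22,050 Hz; 48,540 Hz exceeds it.
Alias = |48,540 − 1×44,100| = |48,540 − 44,100| = 4,440 Hz.

4,440 Hz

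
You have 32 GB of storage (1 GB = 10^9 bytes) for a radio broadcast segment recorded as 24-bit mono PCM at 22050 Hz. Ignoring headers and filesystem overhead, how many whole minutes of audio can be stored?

Uncompressed byte rate = 22,050 × 3 × 1 = 66,150 bytes/s.
Capacity = 32 × 1,000,000,000 = 32,000,000,000 bytes.
32,000,000,000 / 66,150 ≈ 483749.06 s → 8,062 minutes.

8,062 minutes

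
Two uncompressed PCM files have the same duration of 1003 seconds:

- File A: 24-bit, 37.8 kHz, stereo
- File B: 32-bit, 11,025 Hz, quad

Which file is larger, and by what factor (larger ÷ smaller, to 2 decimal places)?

File A: 37,800 × 3 × 2 = 226,800 bytes/s.
File B: 11,025 × 4 × 4 = 176,400 bytes/s.
File A is larger; ratio = 227,480,400 / 176,929,200 = 1.29.

File A, by a factor of 1.29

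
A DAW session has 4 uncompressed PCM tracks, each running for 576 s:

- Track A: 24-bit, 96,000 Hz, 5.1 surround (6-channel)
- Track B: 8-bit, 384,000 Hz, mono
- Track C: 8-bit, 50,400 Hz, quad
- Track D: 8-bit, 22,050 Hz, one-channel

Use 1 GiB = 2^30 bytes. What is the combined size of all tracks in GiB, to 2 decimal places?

Track A: 96,000 × 576 × 3 × 6 = 995,328,000 bytes.
Track B: 384,000 × 576 × 1 × 1 = 221,184,000 bytes.
Track C: 50,400 × 576 × 1 × 4 = 116,121,600 bytes.
Track D: 22,050 × 576 × 1 × 1 = 12,700,800 bytes.
Total = 1,345,334,400 bytes = 1.25 GiB.

1.25 GiB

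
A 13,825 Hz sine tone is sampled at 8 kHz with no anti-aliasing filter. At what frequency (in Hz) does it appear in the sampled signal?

Nyquist = 8,000/2 = 4,000 Hz; 13,825 Hz exceeds it.
Alias = |13,825 − 2×8,000| = |13,825 − 16,000| = 2,175 Hz.

2,175 Hz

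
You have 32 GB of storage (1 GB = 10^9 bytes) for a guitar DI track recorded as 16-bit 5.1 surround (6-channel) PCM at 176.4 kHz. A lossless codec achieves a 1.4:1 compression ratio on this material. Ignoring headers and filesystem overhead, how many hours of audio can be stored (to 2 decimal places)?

5.88 hours

Uncompressed byte rate = 176,400 × 2 × 6 = 2,116,800 bytes/s.
After 1.4:1 compression, effective rate ≈ 1512000 bytes/s.
Capacity = 32 × 1,000,000,000 = 32,000,000,000 bytes.
32,000,000,000 / effective rate ≈ 21164.02 s → 5.88 hours.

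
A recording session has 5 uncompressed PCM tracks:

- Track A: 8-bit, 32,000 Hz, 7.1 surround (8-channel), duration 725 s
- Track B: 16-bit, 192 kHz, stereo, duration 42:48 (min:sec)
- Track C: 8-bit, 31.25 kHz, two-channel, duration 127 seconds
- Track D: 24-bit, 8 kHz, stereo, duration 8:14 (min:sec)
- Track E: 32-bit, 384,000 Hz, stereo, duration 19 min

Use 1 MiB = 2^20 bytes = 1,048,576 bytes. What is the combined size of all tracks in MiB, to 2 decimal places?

5427.89 MiB

Track A: 32,000 × 725 × 1 × 8 = 185,600,000 bytes.
Track B: 42:48 (min:sec) = 2,568 s; 192,000 × 2,568 × 2 × 2 = 1,972,224,000 bytes.
Track C: 31,250 × 127 × 1 × 2 = 7,937,500 bytes.
Track D: 8:14 (min:sec) = 494 s; 8,000 × 494 × 3 × 2 = 23,712,000 bytes.
Track E: 19 min = 1,140 s; 384,000 × 1,140 × 4 × 2 = 3,502,080,000 bytes.
Total = 5,691,553,500 bytes = 5427.89 MiB.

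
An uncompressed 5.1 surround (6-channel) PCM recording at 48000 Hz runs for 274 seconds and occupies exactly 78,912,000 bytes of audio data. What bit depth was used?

Bytes per sample = 78,912,000 / (48,000 × 274 × 6) = 78,912,000 / 78,912,000 = 1.
Bit depth = 1 × 8 = 8 bits.

8 bits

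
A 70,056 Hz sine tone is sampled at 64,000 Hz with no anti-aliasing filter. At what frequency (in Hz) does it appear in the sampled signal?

Nyquist = 64,000/2 = 32,000 Hz; 70,056 Hz exceeds it.
Alias = |70,056 − 1×64,000| = |70,056 − 64,000| = 6,056 Hz.

6,056 Hz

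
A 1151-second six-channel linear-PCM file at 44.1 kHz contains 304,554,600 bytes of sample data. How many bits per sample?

Bytes per sample = 304,554,600 / (44,100 × 1,151 × 6) = 304,554,600 / 304,554,600 = 1.
Bit depth = 1 × 8 = 8 bits.

8 bits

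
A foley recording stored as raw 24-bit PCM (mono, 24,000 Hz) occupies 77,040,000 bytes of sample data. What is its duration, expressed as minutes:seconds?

Byte rate = 24,000 × 3 × 1 = 72,000 bytes/s.
Duration = 77,040,000 / 72,000 = 1,070 s.
1,070 s = 17:50.

17:50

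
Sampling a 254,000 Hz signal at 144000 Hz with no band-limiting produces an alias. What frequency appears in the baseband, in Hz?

Nyquist = 144,000/2 = 72,000 Hz; 254,000 Hz exceeds it.
Alias = |254,000 − 2×144,000| = |254,000 − 288,000| = 34,000 Hz.

34,000 Hz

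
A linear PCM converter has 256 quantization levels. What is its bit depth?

log2(256) = 8.

8 bits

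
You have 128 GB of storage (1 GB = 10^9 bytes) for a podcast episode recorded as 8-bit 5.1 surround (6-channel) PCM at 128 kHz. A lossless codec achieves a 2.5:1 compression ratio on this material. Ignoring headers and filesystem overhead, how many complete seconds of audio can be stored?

Uncompressed byte rate = 128,000 × 1 × 6 = 768,000 bytes/s.
After 2.5:1 compression, effective rate ≈ 307200 bytes/s.
Capacity = 128 × 1,000,000,000 = 128,000,000,000 bytes.
128,000,000,000 / effective rate ≈ 416666.67 s → 416,666 seconds.

416,666 seconds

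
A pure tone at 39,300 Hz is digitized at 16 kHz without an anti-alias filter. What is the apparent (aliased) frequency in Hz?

Nyquist = 16,000/2 = 8,000 Hz; 39,300 Hz exceeds it.
Alias = |39,300 − 2×16,000| = |39,300 − 32,000| = 7,300 Hz.

7,300 Hz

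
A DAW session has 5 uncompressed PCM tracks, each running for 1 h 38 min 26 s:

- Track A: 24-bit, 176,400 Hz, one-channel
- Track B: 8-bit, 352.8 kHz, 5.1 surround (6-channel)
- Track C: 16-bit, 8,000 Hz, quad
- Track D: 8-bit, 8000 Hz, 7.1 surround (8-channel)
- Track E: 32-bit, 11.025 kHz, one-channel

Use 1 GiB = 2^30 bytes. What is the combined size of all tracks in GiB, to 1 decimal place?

15.5 GiB

1 h 38 min 26 s = 5,906 s.
Track A: 176,400 × 5,906 × 3 × 1 = 3,125,455,200 bytes.
Track B: 352,800 × 5,906 × 1 × 6 = 12,501,820,800 bytes.
Track C: 8,000 × 5,906 × 2 × 4 = 377,984,000 bytes.
Track D: 8,000 × 5,906 × 1 × 8 = 377,984,000 bytes.
Track E: 11,025 × 5,906 × 4 × 1 = 260,454,600 bytes.
Total = 16,643,698,600 bytes = 15.5 GiB.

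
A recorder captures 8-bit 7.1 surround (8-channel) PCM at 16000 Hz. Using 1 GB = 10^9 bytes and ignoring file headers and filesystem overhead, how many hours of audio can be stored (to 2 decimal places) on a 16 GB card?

Uncompressed byte rate = 16,000 × 1 × 8 = 128,000 bytes/s.
Capacity = 16 × 1,000,000,000 = 16,000,000,000 bytes.
16,000,000,000 / 128,000 ≈ 125000 s → 34.72 hours.

34.72 hours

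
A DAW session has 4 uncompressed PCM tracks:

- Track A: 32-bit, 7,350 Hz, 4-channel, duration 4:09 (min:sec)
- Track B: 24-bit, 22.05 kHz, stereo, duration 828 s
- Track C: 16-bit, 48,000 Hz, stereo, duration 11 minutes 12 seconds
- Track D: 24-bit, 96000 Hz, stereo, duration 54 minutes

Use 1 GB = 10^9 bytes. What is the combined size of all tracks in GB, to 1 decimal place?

Track A: 4:09 (min:sec) = 249 s; 7,350 × 249 × 4 × 4 = 29,282,400 bytes.
Track B: 22,050 × 828 × 3 × 2 = 109,544,400 bytes.
Track C: 11 minutes 12 seconds = 672 s; 48,000 × 672 × 2 × 2 = 129,024,000 bytes.
Track D: 54 minutes = 3,240 s; 96,000 × 3,240 × 3 × 2 = 1,866,240,000 bytes.
Total = 2,134,090,800 bytes = 2.1 GB.

2.1 GB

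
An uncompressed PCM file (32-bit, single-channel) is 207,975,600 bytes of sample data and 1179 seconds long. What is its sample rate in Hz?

Bytes = sample_rate × seconds × bytes_per_sample × channels.
sample_rate = 207,975,600 / (1,179 × 4 × 1) = 207,975,600 / 4,716 = 44,100 Hz.

44,100 Hz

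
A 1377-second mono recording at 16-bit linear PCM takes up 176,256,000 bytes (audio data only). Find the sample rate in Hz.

Bytes = sample_rate × seconds × bytes_per_sample × channels.
sample_rate = 176,256,000 / (1,377 × 2 × 1) = 176,256,000 / 2,754 = 64,000 Hz.

64,000 Hz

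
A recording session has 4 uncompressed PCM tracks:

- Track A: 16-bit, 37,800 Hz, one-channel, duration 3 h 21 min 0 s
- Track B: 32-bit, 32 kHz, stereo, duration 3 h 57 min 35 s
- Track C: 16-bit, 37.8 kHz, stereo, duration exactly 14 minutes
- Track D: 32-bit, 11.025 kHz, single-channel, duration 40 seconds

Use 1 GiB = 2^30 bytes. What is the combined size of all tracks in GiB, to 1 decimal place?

4.4 GiB

Track A: 3 h 21 min 0 s = 12,060 s; 37,800 × 12,060 × 2 × 1 = 911,736,000 bytes.
Track B: 3 h 57 min 35 s = 14,255 s; 32,000 × 14,255 × 4 × 2 = 3,649,280,000 bytes.
Track C: exactly 14 minutes = 840 s; 37,800 × 840 × 2 × 2 = 127,008,000 bytes.
Track D: 11,025 × 40 × 4 × 1 = 1,764,000 bytes.
Total = 4,689,788,000 bytes = 4.4 GiB.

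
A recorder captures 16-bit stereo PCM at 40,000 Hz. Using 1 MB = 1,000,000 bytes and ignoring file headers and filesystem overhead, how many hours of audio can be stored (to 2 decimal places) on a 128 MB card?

0.22 hours

Uncompressed byte rate = 40,000 × 2 × 2 = 160,000 bytes/s.
Capacity = 128 × 1,000,000 = 128,000,000 bytes.
128,000,000 / 160,000 ≈ 800 s → 0.22 hours.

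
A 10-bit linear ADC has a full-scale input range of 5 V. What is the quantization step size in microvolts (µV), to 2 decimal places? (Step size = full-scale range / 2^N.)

4882.81 µV

5 V / 2^10 = 5 / 1,024 V = 4882.81 µV.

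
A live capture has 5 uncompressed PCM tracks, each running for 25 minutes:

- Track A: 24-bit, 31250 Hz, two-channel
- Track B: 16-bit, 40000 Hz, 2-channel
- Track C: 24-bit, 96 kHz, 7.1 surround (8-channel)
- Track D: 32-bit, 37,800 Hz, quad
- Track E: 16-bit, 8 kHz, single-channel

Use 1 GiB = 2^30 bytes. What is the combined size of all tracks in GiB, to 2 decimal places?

4.57 GiB

25 minutes = 1,500 s.
Track A: 31,250 × 1,500 × 3 × 2 = 281,250,000 bytes.
Track B: 40,000 × 1,500 × 2 × 2 = 240,000,000 bytes.
Track C: 96,000 × 1,500 × 3 × 8 = 3,456,000,000 bytes.
Track D: 37,800 × 1,500 × 4 × 4 = 907,200,000 bytes.
Track E: 8,000 × 1,500 × 2 × 1 = 24,000,000 bytes.
Total = 4,908,450,000 bytes = 4.57 GiB.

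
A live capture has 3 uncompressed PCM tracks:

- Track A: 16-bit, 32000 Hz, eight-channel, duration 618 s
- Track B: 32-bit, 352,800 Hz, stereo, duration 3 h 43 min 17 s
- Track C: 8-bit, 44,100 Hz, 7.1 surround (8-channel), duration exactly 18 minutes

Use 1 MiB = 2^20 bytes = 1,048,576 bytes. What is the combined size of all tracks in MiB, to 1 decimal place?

36725.2 MiB

Track A: 32,000 × 618 × 2 × 8 = 316,416,000 bytes.
Track B: 3 h 43 min 17 s = 13,397 s; 352,800 × 13,397 × 4 × 2 = 37,811,692,800 bytes.
Track C: exactly 18 minutes = 1,080 s; 44,100 × 1,080 × 1 × 8 = 381,024,000 bytes.
Total = 38,509,132,800 bytes = 36725.2 MiB.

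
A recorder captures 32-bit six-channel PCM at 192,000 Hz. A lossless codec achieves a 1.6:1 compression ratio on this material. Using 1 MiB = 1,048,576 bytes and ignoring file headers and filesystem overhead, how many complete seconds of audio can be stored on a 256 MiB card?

93 seconds

Uncompressed byte rate = 192,000 × 4 × 6 = 4,608,000 bytes/s.
After 1.6:1 compression, effective rate ≈ 2880000 bytes/s.
Capacity = 256 × 1,048,576 = 268,435,456 bytes.
268,435,456 / effective rate ≈ 93.21 s → 93 seconds.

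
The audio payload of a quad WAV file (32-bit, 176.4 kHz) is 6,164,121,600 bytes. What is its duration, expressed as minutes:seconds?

Byte rate = 176,400 × 4 × 4 = 2,822,400 bytes/s.
Duration = 6,164,121,600 / 2,822,400 = 2,184 s.
2,184 s = 36:24.

36:24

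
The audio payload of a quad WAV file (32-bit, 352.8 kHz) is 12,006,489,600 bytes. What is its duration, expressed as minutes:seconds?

35:27

Byte rate = 352,800 × 4 × 4 = 5,644,800 bytes/s.
Duration = 12,006,489,600 / 5,644,800 = 2,127 s.
2,127 s = 35:27.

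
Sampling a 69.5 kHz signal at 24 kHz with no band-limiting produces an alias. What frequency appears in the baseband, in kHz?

Nyquist = 24,000/2 = 12,000 Hz; 69,500 Hz exceeds it.
Alias = |69,500 − 3×24,000| = |69,500 − 72,000| = 2,500 Hz = 2.5 kHz.

2.5 kHz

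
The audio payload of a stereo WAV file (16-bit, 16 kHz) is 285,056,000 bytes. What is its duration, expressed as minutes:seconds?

74:14

Byte rate = 16,000 × 2 × 2 = 64,000 bytes/s.
Duration = 285,056,000 / 64,000 = 4,454 s.
4,454 s = 74:14.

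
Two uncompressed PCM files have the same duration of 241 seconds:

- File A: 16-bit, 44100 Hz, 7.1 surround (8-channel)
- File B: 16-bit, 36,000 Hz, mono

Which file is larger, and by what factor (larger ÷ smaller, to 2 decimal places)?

File A, by a factor of 9.80

File A: 44,100 × 2 × 8 = 705,600 bytes/s.
File B: 36,000 × 2 × 1 = 72,000 bytes/s.
File A is larger; ratio = 170,049,600 / 17,352,000 = 9.80.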